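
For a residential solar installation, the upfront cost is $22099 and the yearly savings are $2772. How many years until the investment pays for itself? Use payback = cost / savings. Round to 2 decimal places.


Simple payback period = initial cost / annual savings
Payback = 22099 / 2772
Payback = 7.97 years

7.97


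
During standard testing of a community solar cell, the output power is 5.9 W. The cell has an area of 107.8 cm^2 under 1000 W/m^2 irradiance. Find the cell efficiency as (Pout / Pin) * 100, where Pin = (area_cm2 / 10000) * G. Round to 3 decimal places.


First compute the input power:
  Pin = area_cm2 / 10000 * G = 107.8 / 10000 * 1000 = 10.78 W
Then compute efficiency:
  Efficiency = (Pout / Pin) * 100 = (5.9 / 10.78) * 100
  Efficiency = 54.731%

54.731


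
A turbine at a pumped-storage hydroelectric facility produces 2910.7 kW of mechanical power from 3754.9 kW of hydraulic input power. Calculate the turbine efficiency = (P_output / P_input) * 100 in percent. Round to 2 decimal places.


Turbine efficiency = (output power / input power) * 100
eta = (2910.7 / 3754.9) * 100
eta = 77.52%

77.52


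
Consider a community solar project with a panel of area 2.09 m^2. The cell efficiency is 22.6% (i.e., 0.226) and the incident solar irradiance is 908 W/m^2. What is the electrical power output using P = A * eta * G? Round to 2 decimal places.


Use the solar power formula P = A * eta * G.
Given: A = 2.09 m^2, eta = 0.226, G = 908 W/m^2
P = 2.09 * 0.226 * 908
P = 428.88 W

428.88


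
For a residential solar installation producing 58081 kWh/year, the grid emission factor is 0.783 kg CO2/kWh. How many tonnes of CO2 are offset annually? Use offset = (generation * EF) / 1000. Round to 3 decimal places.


CO2 offset in kg = generation * emission_factor
CO2 offset = 58081 * 0.783 = 45477.42 kg
Convert to tonnes:
  CO2 offset = 45477.42 / 1000 = 45.477 tonnes

45.477


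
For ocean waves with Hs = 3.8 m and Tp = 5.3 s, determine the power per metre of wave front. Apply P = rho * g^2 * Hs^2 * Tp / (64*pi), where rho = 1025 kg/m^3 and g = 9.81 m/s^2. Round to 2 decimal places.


Apply wave power formula:
  g^2 = 9.81^2 = 96.2361
  Hs^2 = 3.8^2 = 14.44
  Numerator = rho * g^2 * Hs^2 * Tp = 1025 * 96.2361 * 14.44 * 5.3 = 7549269.74
  Denominator = 64 * pi = 201.0619
  P = 7549269.74 / 201.0619 = 37546.99 W/m

37546.99


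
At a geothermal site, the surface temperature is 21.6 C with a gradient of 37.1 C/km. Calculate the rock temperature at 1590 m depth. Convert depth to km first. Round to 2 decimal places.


Convert depth to km: 1590 / 1000 = 1.59 km
Temperature increase = gradient * depth_km = 37.1 * 1.59 = 58.99 C
Temperature at depth = T_surface + delta_T = 21.6 + 58.99
T = 80.59 C

80.59


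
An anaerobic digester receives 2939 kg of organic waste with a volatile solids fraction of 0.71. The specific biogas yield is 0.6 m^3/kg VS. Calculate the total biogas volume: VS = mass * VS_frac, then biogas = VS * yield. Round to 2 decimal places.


Compute volatile solids:
  VS = mass * VS_fraction = 2939 * 0.71 = 2086.69 kg
Calculate biogas volume:
  Biogas = VS * specific_yield = 2086.69 * 0.6
  Biogas = 1252.01 m^3

1252.01


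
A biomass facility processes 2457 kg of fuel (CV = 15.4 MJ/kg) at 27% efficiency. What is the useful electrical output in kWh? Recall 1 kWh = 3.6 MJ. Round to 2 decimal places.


Total energy = mass * CV = 2457 * 15.4 = 37837.8 MJ
Useful energy = total * eta = 37837.8 * 0.27 = 10216.21 MJ
Convert to kWh: 10216.21 / 3.6
Useful energy = 2837.84 kWh

2837.84


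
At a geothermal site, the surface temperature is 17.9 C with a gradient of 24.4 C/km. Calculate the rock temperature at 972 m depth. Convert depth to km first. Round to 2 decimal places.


Convert depth to km: 972 / 1000 = 0.972 km
Temperature increase = gradient * depth_km = 24.4 * 0.972 = 23.72 C
Temperature at depth = T_surface + delta_T = 17.9 + 23.72
T = 41.62 C

41.62


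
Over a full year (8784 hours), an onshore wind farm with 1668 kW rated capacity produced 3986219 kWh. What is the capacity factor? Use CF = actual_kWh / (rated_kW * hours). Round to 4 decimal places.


Capacity factor = actual output / maximum possible output
Maximum possible = rated * hours = 1668 * 8784 = 14651712 kWh
CF = 3986219 / 14651712
CF = 0.2721

0.2721


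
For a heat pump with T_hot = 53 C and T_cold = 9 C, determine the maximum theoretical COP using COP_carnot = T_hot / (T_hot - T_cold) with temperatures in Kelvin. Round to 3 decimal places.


Convert to Kelvin:
  T_hot = 53 + 273.15 = 326.15 K
  T_cold = 9 + 273.15 = 282.15 K
Apply Carnot COP formula:
  COP = T_hot_K / (T_hot_K - T_cold_K) = 326.15 / 44.0
  COP = 7.413

7.413


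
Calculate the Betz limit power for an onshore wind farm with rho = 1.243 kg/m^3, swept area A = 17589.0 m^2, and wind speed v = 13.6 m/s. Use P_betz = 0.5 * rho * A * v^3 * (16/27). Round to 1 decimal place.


The Betz coefficient Cp_max = 16/27 = 0.5926
v^3 = 13.6^3 = 2515.456
P_betz = 0.5 * rho * A * v^3 * Cp_max
P_betz = 0.5 * 1.243 * 17589.0 * 2515.456 * 0.5926
P_betz = 16295032.3 W

16295032.3


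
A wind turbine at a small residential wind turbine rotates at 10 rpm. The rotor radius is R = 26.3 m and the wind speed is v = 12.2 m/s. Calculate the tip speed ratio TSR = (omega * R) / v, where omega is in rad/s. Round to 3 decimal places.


Convert rotational speed to rad/s:
  omega = 10 * 2 * pi / 60 = 1.0472 rad/s
Compute tip speed:
  v_tip = omega * R = 1.0472 * 26.3 = 27.541 m/s
Tip speed ratio:
  TSR = v_tip / v_wind = 27.541 / 12.2 = 2.257

2.257


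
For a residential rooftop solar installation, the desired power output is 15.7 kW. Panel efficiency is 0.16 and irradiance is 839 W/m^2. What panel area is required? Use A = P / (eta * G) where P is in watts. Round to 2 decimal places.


Convert target power to watts: P = 15.7 * 1000 = 15700.0 W
Compute denominator: eta * G = 0.16 * 839 = 134.24
Required area A = P / (eta * G) = 15700.0 / 134.24
A = 116.95 m^2

116.95


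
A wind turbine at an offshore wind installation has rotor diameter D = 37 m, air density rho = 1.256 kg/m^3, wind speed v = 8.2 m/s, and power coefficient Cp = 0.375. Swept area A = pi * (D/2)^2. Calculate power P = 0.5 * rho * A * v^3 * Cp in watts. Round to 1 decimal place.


Step 1 -- Compute swept area:
  A = pi * (D/2)^2 = pi * (37/2)^2 = 1075.21 m^2
Step 2 -- Apply wind power equation:
  P = 0.5 * rho * A * v^3 * Cp
  v^3 = 8.2^3 = 551.368
  P = 0.5 * 1.256 * 1075.21 * 551.368 * 0.375
  P = 139613.0 W

139613.0


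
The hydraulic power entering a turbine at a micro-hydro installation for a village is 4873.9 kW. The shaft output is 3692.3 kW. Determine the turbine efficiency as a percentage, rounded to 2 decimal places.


Turbine efficiency = (output power / input power) * 100
eta = (3692.3 / 4873.9) * 100
eta = 75.76%

75.76


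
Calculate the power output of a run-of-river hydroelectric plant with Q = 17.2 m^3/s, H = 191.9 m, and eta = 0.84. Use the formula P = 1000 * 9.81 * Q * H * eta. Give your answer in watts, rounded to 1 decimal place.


Apply the hydropower formula P = rho * g * Q * H * eta
rho * g = 1000 * 9.81 = 9810.0
P = 9810.0 * 17.2 * 191.9 * 0.84
P = 27198923.5 W

27198923.5


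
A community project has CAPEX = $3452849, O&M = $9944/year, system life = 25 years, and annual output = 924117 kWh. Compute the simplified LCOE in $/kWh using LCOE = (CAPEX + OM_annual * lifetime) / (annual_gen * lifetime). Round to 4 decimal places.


Total cost = CAPEX + OM * lifetime = 3452849 + 9944 * 25 = 3452849 + 248600 = 3701449
Total generation = annual * lifetime = 924117 * 25 = 23102925 kWh
LCOE = 3701449 / 23102925
LCOE = 0.1602 $/kWh

0.1602


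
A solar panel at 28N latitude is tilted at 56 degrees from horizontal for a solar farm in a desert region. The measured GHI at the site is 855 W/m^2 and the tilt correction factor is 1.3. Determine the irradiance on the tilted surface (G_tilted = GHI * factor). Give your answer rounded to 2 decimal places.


Identify the given values:
  GHI = 855 W/m^2, tilt correction factor = 1.3
Apply the formula G_tilted = GHI * factor:
  G_tilted = 855 * 1.3
  G_tilted = 1111.50 W/m^2

1111.50


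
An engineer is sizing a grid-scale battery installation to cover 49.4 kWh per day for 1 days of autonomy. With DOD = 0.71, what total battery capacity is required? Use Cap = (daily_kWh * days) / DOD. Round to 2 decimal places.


Total energy needed = daily * days = 49.4 * 1 = 49.4 kWh
Account for depth of discharge:
  Cap = total_energy / DOD = 49.4 / 0.71
  Cap = 69.58 kWh

69.58


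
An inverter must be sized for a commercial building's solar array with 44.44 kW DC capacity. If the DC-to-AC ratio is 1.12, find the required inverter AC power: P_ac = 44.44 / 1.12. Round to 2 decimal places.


The inverter AC capacity is determined by the DC/AC ratio.
Given: P_dc = 44.44 kW, DC/AC ratio = 1.12
P_ac = P_dc / ratio = 44.44 / 1.12
P_ac = 39.68 kW

39.68


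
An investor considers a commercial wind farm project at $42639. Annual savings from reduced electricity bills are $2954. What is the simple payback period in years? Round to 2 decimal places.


Simple payback period = initial cost / annual savings
Payback = 42639 / 2954
Payback = 14.43 years

14.43


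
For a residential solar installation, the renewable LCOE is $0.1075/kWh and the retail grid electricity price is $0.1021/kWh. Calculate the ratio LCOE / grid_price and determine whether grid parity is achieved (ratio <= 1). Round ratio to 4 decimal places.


Compare LCOE to grid price:
  LCOE = $0.1075/kWh, Grid price = $0.1021/kWh
  Ratio = LCOE / grid_price = 0.1075 / 0.1021 = 1.0529
  Grid parity achieved (ratio <= 1)? no

1.0529


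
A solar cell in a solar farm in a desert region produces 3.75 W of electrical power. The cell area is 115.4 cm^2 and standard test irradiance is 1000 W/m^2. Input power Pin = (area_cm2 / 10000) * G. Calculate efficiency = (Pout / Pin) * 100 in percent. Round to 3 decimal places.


First compute the input power:
  Pin = area_cm2 / 10000 * G = 115.4 / 10000 * 1000 = 11.54 W
Then compute efficiency:
  Efficiency = (Pout / Pin) * 100 = (3.75 / 11.54) * 100
  Efficiency = 32.496%

32.496


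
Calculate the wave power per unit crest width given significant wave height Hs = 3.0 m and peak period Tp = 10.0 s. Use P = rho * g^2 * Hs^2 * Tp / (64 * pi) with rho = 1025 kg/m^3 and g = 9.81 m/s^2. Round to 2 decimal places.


Apply wave power formula:
  g^2 = 9.81^2 = 96.2361
  Hs^2 = 3.0^2 = 9.0
  Numerator = rho * g^2 * Hs^2 * Tp = 1025 * 96.2361 * 9.0 * 10.0 = 8877780.23
  Denominator = 64 * pi = 201.0619
  P = 8877780.23 / 201.0619 = 44154.46 W/m

44154.46


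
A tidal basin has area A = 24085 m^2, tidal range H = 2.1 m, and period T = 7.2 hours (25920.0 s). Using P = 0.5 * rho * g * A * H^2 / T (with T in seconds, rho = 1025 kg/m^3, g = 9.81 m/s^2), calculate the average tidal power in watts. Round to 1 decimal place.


Convert period to seconds: T = 7.2 * 3600 = 25920.0 s
H^2 = 2.1^2 = 4.41
P = 0.5 * rho * g * A * H^2 / T
P = 0.5 * 1025 * 9.81 * 24085 * 4.41 / 25920.0
P = 20602.2 W

20602.2


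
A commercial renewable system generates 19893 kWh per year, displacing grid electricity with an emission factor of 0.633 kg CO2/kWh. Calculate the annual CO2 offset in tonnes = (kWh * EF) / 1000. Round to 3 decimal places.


CO2 offset in kg = generation * emission_factor
CO2 offset = 19893 * 0.633 = 12592.27 kg
Convert to tonnes:
  CO2 offset = 12592.27 / 1000 = 12.592 tonnes

12.592


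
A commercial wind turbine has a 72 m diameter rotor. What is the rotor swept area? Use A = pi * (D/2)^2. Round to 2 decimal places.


Compute the rotor radius:
  r = D / 2 = 72 / 2 = 36.0 m
Calculate swept area:
  A = pi * r^2 = pi * 36.0^2
  A = 4071.50 m^2

4071.50


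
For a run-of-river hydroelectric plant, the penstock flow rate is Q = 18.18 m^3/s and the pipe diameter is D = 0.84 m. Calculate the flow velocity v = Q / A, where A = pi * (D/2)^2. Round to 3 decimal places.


Compute pipe cross-sectional area:
  A = pi * (D/2)^2 = pi * (0.84/2)^2 = 0.5542 m^2
Calculate velocity:
  v = Q / A = 18.18 / 0.5542
  v = 32.805 m/s

32.805


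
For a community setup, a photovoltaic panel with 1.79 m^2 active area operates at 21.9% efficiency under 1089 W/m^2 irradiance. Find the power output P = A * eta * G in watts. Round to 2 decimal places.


Use the solar power formula P = A * eta * G.
Given: A = 1.79 m^2, eta = 0.219, G = 1089 W/m^2
P = 1.79 * 0.219 * 1089
P = 426.90 W

426.90


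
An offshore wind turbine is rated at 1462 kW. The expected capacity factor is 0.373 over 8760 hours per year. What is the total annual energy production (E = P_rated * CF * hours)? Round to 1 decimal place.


Annual energy = rated_kW * capacity_factor * hours_per_year
Given: P_rated = 1462 kW, CF = 0.373, hours = 8760
E = 1462 * 0.373 * 8760
E = 4777055.8 kWh

4777055.8


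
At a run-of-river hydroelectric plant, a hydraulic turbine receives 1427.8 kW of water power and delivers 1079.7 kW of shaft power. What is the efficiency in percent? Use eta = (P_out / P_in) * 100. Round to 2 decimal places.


Turbine efficiency = (output power / input power) * 100
eta = (1079.7 / 1427.8) * 100
eta = 75.62%

75.62


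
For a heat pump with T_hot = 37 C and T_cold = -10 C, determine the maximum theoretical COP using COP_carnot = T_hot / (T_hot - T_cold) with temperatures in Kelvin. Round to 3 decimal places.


Convert to Kelvin:
  T_hot = 37 + 273.15 = 310.15 K
  T_cold = -10 + 273.15 = 263.15 K
Apply Carnot COP formula:
  COP = T_hot_K / (T_hot_K - T_cold_K) = 310.15 / 47.0
  COP = 6.599

6.599


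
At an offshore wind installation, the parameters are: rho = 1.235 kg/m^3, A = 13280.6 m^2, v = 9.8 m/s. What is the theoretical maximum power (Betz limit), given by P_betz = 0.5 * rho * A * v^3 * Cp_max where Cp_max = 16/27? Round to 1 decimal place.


The Betz coefficient Cp_max = 16/27 = 0.5926
v^3 = 9.8^3 = 941.192
P_betz = 0.5 * rho * A * v^3 * Cp_max
P_betz = 0.5 * 1.235 * 13280.6 * 941.192 * 0.5926
P_betz = 4573925.7 W

4573925.7


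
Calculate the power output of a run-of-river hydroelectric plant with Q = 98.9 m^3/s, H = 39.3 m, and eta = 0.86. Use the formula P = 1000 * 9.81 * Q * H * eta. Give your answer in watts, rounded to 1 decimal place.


Apply the hydropower formula P = rho * g * Q * H * eta
rho * g = 1000 * 9.81 = 9810.0
P = 9810.0 * 98.9 * 39.3 * 0.86
P = 32791123.8 W

32791123.8


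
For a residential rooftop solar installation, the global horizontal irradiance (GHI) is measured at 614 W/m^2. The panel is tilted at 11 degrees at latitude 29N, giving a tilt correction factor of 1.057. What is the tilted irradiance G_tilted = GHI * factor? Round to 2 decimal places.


Identify the given values:
  GHI = 614 W/m^2, tilt correction factor = 1.057
Apply the formula G_tilted = GHI * factor:
  G_tilted = 614 * 1.057
  G_tilted = 649.00 W/m^2

649.00


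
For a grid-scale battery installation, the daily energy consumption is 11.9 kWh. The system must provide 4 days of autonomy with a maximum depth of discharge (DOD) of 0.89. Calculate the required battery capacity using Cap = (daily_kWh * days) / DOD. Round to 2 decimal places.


Total energy needed = daily * days = 11.9 * 4 = 47.6 kWh
Account for depth of discharge:
  Cap = total_energy / DOD = 47.6 / 0.89
  Cap = 53.48 kWh

53.48


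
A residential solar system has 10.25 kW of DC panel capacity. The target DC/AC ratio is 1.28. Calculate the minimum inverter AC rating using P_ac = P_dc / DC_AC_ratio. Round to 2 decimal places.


The inverter AC capacity is determined by the DC/AC ratio.
Given: P_dc = 10.25 kW, DC/AC ratio = 1.28
P_ac = P_dc / ratio = 10.25 / 1.28
P_ac = 8.01 kW

8.01


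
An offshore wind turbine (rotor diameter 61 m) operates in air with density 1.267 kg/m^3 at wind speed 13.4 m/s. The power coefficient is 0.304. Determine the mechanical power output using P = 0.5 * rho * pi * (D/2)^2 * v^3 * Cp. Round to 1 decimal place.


Step 1 -- Compute swept area:
  A = pi * (D/2)^2 = pi * (61/2)^2 = 2922.47 m^2
Step 2 -- Apply wind power equation:
  P = 0.5 * rho * A * v^3 * Cp
  v^3 = 13.4^3 = 2406.104
  P = 0.5 * 1.267 * 2922.47 * 2406.104 * 0.304
  P = 1354204.2 W

1354204.2


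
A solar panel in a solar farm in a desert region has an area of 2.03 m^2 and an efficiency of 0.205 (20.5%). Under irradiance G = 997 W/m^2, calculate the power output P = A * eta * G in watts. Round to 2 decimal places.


Use the solar power formula P = A * eta * G.
Given: A = 2.03 m^2, eta = 0.205, G = 997 W/m^2
P = 2.03 * 0.205 * 997
P = 414.90 W

414.90


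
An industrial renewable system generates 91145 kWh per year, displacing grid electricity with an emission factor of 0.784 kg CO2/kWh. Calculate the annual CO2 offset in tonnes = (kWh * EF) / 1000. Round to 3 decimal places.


CO2 offset in kg = generation * emission_factor
CO2 offset = 91145 * 0.784 = 71457.68 kg
Convert to tonnes:
  CO2 offset = 71457.68 / 1000 = 71.458 tonnes

71.458


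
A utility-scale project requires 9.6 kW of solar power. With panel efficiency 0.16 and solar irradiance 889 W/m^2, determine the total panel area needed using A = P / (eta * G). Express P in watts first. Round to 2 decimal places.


Convert target power to watts: P = 9.6 * 1000 = 9600.0 W
Compute denominator: eta * G = 0.16 * 889 = 142.24
Required area A = P / (eta * G) = 9600.0 / 142.24
A = 67.49 m^2

67.49


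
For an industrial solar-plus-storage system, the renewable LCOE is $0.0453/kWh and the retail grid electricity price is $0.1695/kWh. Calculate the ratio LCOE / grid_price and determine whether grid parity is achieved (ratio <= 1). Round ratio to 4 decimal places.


Compare LCOE to grid price:
  LCOE = $0.0453/kWh, Grid price = $0.1695/kWh
  Ratio = LCOE / grid_price = 0.0453 / 0.1695 = 0.2673
  Grid parity achieved (ratio <= 1)? yes

0.2673


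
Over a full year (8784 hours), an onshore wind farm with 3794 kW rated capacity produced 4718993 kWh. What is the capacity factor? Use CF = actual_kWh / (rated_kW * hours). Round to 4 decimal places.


Capacity factor = actual output / maximum possible output
Maximum possible = rated * hours = 3794 * 8784 = 33326496 kWh
CF = 4718993 / 33326496
CF = 0.1416

0.1416


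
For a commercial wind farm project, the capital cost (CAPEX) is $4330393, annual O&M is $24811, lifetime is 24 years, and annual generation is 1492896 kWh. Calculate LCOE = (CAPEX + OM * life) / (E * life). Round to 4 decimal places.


Total cost = CAPEX + OM * lifetime = 4330393 + 24811 * 24 = 4330393 + 595464 = 4925857
Total generation = annual * lifetime = 1492896 * 24 = 35829504 kWh
LCOE = 4925857 / 35829504
LCOE = 0.1375 $/kWh

0.1375


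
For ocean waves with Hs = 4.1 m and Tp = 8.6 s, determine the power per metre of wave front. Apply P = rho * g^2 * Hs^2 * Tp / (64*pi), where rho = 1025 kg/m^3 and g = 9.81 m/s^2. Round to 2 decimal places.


Apply wave power formula:
  g^2 = 9.81^2 = 96.2361
  Hs^2 = 4.1^2 = 16.81
  Numerator = rho * g^2 * Hs^2 * Tp = 1025 * 96.2361 * 16.81 * 8.6 = 14260279.73
  Denominator = 64 * pi = 201.0619
  P = 14260279.73 / 201.0619 = 70924.81 W/m

70924.81


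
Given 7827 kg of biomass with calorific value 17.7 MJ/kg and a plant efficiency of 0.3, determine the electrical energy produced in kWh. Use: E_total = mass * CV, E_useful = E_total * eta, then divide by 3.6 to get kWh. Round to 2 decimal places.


Total energy = mass * CV = 7827 * 17.7 = 138537.9 MJ
Useful energy = total * eta = 138537.9 * 0.3 = 41561.37 MJ
Convert to kWh: 41561.37 / 3.6
Useful energy = 11544.83 kWh

11544.83


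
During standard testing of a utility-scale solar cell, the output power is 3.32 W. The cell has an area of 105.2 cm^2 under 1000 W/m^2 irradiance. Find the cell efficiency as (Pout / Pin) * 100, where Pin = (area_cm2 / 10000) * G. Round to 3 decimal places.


First compute the input power:
  Pin = area_cm2 / 10000 * G = 105.2 / 10000 * 1000 = 10.52 W
Then compute efficiency:
  Efficiency = (Pout / Pin) * 100 = (3.32 / 10.52) * 100
  Efficiency = 31.559%

31.559


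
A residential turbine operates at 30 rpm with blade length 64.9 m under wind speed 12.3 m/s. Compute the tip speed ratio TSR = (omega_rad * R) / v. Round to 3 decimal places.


Convert rotational speed to rad/s:
  omega = 30 * 2 * pi / 60 = 3.1416 rad/s
Compute tip speed:
  v_tip = omega * R = 3.1416 * 64.9 = 203.889 m/s
Tip speed ratio:
  TSR = v_tip / v_wind = 203.889 / 12.3 = 16.576

16.576


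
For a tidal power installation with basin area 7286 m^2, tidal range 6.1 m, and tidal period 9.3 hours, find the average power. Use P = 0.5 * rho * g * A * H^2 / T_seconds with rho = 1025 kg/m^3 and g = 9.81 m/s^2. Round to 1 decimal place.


Convert period to seconds: T = 9.3 * 3600 = 33480.0 s
H^2 = 6.1^2 = 37.21
P = 0.5 * rho * g * A * H^2 / T
P = 0.5 * 1025 * 9.81 * 7286 * 37.21 / 33480.0
P = 40712.4 W

40712.4


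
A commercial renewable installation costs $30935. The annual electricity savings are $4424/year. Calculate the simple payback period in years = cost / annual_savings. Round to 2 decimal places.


Simple payback period = initial cost / annual savings
Payback = 30935 / 4424
Payback = 6.99 years

6.99


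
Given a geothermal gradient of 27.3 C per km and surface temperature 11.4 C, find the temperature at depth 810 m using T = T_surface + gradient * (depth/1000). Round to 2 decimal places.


Convert depth to km: 810 / 1000 = 0.81 km
Temperature increase = gradient * depth_km = 27.3 * 0.81 = 22.11 C
Temperature at depth = T_surface + delta_T = 11.4 + 22.11
T = 33.51 C

33.51


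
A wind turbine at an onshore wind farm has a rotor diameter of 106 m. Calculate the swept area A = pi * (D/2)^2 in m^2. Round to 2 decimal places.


Compute the rotor radius:
  r = D / 2 = 106 / 2 = 53.0 m
Calculate swept area:
  A = pi * r^2 = pi * 53.0^2
  A = 8824.73 m^2

8824.73


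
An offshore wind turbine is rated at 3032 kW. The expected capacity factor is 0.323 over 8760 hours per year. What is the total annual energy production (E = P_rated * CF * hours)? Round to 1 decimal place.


Annual energy = rated_kW * capacity_factor * hours_per_year
Given: P_rated = 3032 kW, CF = 0.323, hours = 8760
E = 3032 * 0.323 * 8760
E = 8578983.4 kWh

8578983.4


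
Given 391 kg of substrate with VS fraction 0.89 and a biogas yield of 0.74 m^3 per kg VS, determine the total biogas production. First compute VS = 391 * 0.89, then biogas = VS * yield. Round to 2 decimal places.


Compute volatile solids:
  VS = mass * VS_fraction = 391 * 0.89 = 347.99 kg
Calculate biogas volume:
  Biogas = VS * specific_yield = 347.99 * 0.74
  Biogas = 257.51 m^3

257.51


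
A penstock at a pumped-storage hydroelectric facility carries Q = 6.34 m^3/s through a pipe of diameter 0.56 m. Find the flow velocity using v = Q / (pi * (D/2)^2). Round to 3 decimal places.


Compute pipe cross-sectional area:
  A = pi * (D/2)^2 = pi * (0.56/2)^2 = 0.2463 m^2
Calculate velocity:
  v = Q / A = 6.34 / 0.2463
  v = 25.741 m/s

25.741


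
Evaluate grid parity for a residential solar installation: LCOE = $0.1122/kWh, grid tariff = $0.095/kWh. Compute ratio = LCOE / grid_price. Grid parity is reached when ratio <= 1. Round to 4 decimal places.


Compare LCOE to grid price:
  LCOE = $0.1122/kWh, Grid price = $0.095/kWh
  Ratio = LCOE / grid_price = 0.1122 / 0.095 = 1.1811
  Grid parity achieved (ratio <= 1)? no

1.1811


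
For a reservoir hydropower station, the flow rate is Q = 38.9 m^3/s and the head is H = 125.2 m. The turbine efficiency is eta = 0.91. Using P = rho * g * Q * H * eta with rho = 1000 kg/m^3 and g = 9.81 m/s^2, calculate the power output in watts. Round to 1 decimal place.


Apply the hydropower formula P = rho * g * Q * H * eta
rho * g = 1000 * 9.81 = 9810.0
P = 9810.0 * 38.9 * 125.2 * 0.91
P = 43477476.6 W

43477476.6


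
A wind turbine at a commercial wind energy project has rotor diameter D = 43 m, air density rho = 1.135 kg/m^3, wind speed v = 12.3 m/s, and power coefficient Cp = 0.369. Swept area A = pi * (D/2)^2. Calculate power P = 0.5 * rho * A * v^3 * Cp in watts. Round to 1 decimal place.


Step 1 -- Compute swept area:
  A = pi * (D/2)^2 = pi * (43/2)^2 = 1452.2 m^2
Step 2 -- Apply wind power equation:
  P = 0.5 * rho * A * v^3 * Cp
  v^3 = 12.3^3 = 1860.867
  P = 0.5 * 1.135 * 1452.2 * 1860.867 * 0.369
  P = 565893.0 W

565893.0


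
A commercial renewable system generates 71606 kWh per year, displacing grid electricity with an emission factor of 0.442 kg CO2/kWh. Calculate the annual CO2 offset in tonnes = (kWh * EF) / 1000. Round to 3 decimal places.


CO2 offset in kg = generation * emission_factor
CO2 offset = 71606 * 0.442 = 31649.85 kg
Convert to tonnes:
  CO2 offset = 31649.85 / 1000 = 31.650 tonnes

31.650


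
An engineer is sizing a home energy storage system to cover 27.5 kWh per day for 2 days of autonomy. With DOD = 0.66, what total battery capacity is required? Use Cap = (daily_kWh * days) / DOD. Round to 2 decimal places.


Total energy needed = daily * days = 27.5 * 2 = 55.0 kWh
Account for depth of discharge:
  Cap = total_energy / DOD = 55.0 / 0.66
  Cap = 83.33 kWh

83.33


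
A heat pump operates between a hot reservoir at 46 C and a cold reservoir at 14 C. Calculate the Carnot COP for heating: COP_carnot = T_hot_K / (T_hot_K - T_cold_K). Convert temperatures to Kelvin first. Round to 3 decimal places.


Convert to Kelvin:
  T_hot = 46 + 273.15 = 319.15 K
  T_cold = 14 + 273.15 = 287.15 K
Apply Carnot COP formula:
  COP = T_hot_K / (T_hot_K - T_cold_K) = 319.15 / 32.0
  COP = 9.973

9.973


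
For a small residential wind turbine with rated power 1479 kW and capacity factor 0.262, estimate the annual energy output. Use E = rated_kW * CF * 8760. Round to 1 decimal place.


Annual energy = rated_kW * capacity_factor * hours_per_year
Given: P_rated = 1479 kW, CF = 0.262, hours = 8760
E = 1479 * 0.262 * 8760
E = 3394482.5 kWh

3394482.5


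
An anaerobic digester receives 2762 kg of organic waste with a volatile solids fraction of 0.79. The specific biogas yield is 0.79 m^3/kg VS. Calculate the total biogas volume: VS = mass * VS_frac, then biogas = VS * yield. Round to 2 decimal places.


Compute volatile solids:
  VS = mass * VS_fraction = 2762 * 0.79 = 2181.98 kg
Calculate biogas volume:
  Biogas = VS * specific_yield = 2181.98 * 0.79
  Biogas = 1723.76 m^3

1723.76


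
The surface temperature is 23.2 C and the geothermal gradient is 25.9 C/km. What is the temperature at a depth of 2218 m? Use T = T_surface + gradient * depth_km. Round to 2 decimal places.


Convert depth to km: 2218 / 1000 = 2.218 km
Temperature increase = gradient * depth_km = 25.9 * 2.218 = 57.45 C
Temperature at depth = T_surface + delta_T = 23.2 + 57.45
T = 80.65 C

80.65


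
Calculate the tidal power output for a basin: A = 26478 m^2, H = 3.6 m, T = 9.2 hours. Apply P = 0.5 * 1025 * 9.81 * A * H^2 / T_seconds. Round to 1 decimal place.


Convert period to seconds: T = 9.2 * 3600 = 33120.0 s
H^2 = 3.6^2 = 12.96
P = 0.5 * rho * g * A * H^2 / T
P = 0.5 * 1025 * 9.81 * 26478 * 12.96 / 33120.0
P = 52091.0 W

52091.0


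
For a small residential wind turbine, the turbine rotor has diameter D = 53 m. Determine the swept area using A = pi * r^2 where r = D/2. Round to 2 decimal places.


Compute the rotor radius:
  r = D / 2 = 53 / 2 = 26.5 m
Calculate swept area:
  A = pi * r^2 = pi * 26.5^2
  A = 2206.18 m^2

2206.18


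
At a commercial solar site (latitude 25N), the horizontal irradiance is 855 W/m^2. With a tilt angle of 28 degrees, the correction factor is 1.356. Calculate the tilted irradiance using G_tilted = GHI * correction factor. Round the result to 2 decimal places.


Identify the given values:
  GHI = 855 W/m^2, tilt correction factor = 1.356
Apply the formula G_tilted = GHI * factor:
  G_tilted = 855 * 1.356
  G_tilted = 1159.38 W/m^2

1159.38


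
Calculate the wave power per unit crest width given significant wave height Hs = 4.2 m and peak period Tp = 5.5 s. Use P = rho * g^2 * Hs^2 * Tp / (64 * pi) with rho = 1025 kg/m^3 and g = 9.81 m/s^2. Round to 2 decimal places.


Apply wave power formula:
  g^2 = 9.81^2 = 96.2361
  Hs^2 = 4.2^2 = 17.64
  Numerator = rho * g^2 * Hs^2 * Tp = 1025 * 96.2361 * 17.64 * 5.5 = 9570247.08
  Denominator = 64 * pi = 201.0619
  P = 9570247.08 / 201.0619 = 47598.50 W/m

47598.50


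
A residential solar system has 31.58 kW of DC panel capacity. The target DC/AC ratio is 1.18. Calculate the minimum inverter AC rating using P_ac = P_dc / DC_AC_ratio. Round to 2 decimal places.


The inverter AC capacity is determined by the DC/AC ratio.
Given: P_dc = 31.58 kW, DC/AC ratio = 1.18
P_ac = P_dc / ratio = 31.58 / 1.18
P_ac = 26.76 kW

26.76


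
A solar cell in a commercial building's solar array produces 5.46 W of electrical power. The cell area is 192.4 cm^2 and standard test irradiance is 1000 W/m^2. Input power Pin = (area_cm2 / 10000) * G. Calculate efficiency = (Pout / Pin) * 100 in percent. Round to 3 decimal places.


First compute the input power:
  Pin = area_cm2 / 10000 * G = 192.4 / 10000 * 1000 = 19.24 W
Then compute efficiency:
  Efficiency = (Pout / Pin) * 100 = (5.46 / 19.24) * 100
  Efficiency = 28.378%

28.378


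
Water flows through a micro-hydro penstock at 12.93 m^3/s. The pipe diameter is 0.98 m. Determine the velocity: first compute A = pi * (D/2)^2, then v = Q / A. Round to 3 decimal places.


Compute pipe cross-sectional area:
  A = pi * (D/2)^2 = pi * (0.98/2)^2 = 0.7543 m^2
Calculate velocity:
  v = Q / A = 12.93 / 0.7543
  v = 17.142 m/s

17.142


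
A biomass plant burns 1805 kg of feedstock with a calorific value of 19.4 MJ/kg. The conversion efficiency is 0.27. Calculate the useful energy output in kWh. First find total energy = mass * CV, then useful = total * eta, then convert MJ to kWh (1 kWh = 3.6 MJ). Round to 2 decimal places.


Total energy = mass * CV = 1805 * 19.4 = 35017.0 MJ
Useful energy = total * eta = 35017.0 * 0.27 = 9454.59 MJ
Convert to kWh: 9454.59 / 3.6
Useful energy = 2626.28 kWh

2626.28


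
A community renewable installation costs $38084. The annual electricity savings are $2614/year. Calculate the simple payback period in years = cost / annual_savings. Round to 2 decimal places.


Simple payback period = initial cost / annual savings
Payback = 38084 / 2614
Payback = 14.57 years

14.57


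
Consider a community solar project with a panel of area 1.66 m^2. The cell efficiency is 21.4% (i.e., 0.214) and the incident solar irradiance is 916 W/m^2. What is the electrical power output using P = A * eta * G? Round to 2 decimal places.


Use the solar power formula P = A * eta * G.
Given: A = 1.66 m^2, eta = 0.214, G = 916 W/m^2
P = 1.66 * 0.214 * 916
P = 325.40 W

325.40


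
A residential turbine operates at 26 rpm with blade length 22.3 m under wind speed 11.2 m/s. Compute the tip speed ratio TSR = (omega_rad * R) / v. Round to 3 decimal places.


Convert rotational speed to rad/s:
  omega = 26 * 2 * pi / 60 = 2.7227 rad/s
Compute tip speed:
  v_tip = omega * R = 2.7227 * 22.3 = 60.717 m/s
Tip speed ratio:
  TSR = v_tip / v_wind = 60.717 / 11.2 = 5.421

5.421


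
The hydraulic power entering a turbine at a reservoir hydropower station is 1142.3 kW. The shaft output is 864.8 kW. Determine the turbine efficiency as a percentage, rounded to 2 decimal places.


Turbine efficiency = (output power / input power) * 100
eta = (864.8 / 1142.3) * 100
eta = 75.71%

75.71


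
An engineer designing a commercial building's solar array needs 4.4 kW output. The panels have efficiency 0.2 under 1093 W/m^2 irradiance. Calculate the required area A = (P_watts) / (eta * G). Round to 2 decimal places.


Convert target power to watts: P = 4.4 * 1000 = 4400.0 W
Compute denominator: eta * G = 0.2 * 1093 = 218.6
Required area A = P / (eta * G) = 4400.0 / 218.6
A = 20.13 m^2

20.13


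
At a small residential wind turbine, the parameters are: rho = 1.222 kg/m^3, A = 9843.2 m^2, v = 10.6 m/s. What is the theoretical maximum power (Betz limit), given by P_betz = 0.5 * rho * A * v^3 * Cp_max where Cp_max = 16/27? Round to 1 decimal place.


The Betz coefficient Cp_max = 16/27 = 0.5926
v^3 = 10.6^3 = 1191.016
P_betz = 0.5 * rho * A * v^3 * Cp_max
P_betz = 0.5 * 1.222 * 9843.2 * 1191.016 * 0.5926
P_betz = 4244742.3 W

4244742.3


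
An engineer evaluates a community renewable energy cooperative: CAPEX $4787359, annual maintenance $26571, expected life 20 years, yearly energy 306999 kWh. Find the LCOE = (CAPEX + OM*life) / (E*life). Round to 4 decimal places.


Total cost = CAPEX + OM * lifetime = 4787359 + 26571 * 20 = 4787359 + 531420 = 5318779
Total generation = annual * lifetime = 306999 * 20 = 6139980 kWh
LCOE = 5318779 / 6139980
LCOE = 0.8663 $/kWh

0.8663


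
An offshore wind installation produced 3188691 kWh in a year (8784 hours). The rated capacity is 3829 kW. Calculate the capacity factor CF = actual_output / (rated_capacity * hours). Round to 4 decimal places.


Capacity factor = actual output / maximum possible output
Maximum possible = rated * hours = 3829 * 8784 = 33633936 kWh
CF = 3188691 / 33633936
CF = 0.0948

0.0948


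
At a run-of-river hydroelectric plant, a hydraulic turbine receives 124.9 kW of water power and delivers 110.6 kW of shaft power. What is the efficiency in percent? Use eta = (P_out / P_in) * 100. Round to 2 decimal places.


Turbine efficiency = (output power / input power) * 100
eta = (110.6 / 124.9) * 100
eta = 88.55%

88.55


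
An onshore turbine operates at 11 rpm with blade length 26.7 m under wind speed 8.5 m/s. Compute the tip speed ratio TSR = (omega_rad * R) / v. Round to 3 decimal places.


Convert rotational speed to rad/s:
  omega = 11 * 2 * pi / 60 = 1.1519 rad/s
Compute tip speed:
  v_tip = omega * R = 1.1519 * 26.7 = 30.756 m/s
Tip speed ratio:
  TSR = v_tip / v_wind = 30.756 / 8.5 = 3.618

3.618


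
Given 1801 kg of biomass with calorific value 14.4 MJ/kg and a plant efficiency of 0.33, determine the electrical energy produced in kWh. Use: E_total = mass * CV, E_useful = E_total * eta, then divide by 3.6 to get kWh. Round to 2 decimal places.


Total energy = mass * CV = 1801 * 14.4 = 25934.4 MJ
Useful energy = total * eta = 25934.4 * 0.33 = 8558.35 MJ
Convert to kWh: 8558.35 / 3.6
Useful energy = 2377.32 kWh

2377.32


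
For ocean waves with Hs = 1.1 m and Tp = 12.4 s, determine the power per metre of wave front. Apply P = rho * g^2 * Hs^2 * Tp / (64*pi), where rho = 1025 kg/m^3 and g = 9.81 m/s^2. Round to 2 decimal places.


Apply wave power formula:
  g^2 = 9.81^2 = 96.2361
  Hs^2 = 1.1^2 = 1.21
  Numerator = rho * g^2 * Hs^2 * Tp = 1025 * 96.2361 * 1.21 * 12.4 = 1480024.61
  Denominator = 64 * pi = 201.0619
  P = 1480024.61 / 201.0619 = 7361.04 W/m

7361.04


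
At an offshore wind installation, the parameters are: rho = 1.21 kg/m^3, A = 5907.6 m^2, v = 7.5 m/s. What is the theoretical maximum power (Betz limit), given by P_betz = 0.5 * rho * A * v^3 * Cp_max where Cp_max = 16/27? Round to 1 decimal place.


The Betz coefficient Cp_max = 16/27 = 0.5926
v^3 = 7.5^3 = 421.875
P_betz = 0.5 * rho * A * v^3 * Cp_max
P_betz = 0.5 * 1.21 * 5907.6 * 421.875 * 0.5926
P_betz = 893524.5 W

893524.5


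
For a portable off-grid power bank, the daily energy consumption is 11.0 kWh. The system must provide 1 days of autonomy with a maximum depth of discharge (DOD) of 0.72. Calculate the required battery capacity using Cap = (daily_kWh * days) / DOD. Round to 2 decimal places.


Total energy needed = daily * days = 11.0 * 1 = 11.0 kWh
Account for depth of discharge:
  Cap = total_energy / DOD = 11.0 / 0.72
  Cap = 15.28 kWh

15.28


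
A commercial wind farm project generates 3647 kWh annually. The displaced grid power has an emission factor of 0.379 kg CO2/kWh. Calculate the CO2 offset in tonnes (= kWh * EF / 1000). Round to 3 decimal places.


CO2 offset in kg = generation * emission_factor
CO2 offset = 3647 * 0.379 = 1382.21 kg
Convert to tonnes:
  CO2 offset = 1382.21 / 1000 = 1.382 tonnes

1.382


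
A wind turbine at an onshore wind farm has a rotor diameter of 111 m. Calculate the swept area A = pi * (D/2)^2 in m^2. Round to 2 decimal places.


Compute the rotor radius:
  r = D / 2 = 111 / 2 = 55.5 m
Calculate swept area:
  A = pi * r^2 = pi * 55.5^2
  A = 9676.89 m^2

9676.89


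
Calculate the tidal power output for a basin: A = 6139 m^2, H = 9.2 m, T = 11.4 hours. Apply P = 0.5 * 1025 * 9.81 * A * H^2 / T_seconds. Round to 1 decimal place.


Convert period to seconds: T = 11.4 * 3600 = 41040.0 s
H^2 = 9.2^2 = 84.64
P = 0.5 * rho * g * A * H^2 / T
P = 0.5 * 1025 * 9.81 * 6139 * 84.64 / 41040.0
P = 63654.5 W

63654.5


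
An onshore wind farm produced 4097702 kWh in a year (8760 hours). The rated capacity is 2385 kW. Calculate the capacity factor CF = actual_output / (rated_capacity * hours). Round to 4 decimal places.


Capacity factor = actual output / maximum possible output
Maximum possible = rated * hours = 2385 * 8760 = 20892600 kWh
CF = 4097702 / 20892600
CF = 0.1961

0.1961


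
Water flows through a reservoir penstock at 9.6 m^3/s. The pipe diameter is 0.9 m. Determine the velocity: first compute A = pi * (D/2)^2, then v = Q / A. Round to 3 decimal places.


Compute pipe cross-sectional area:
  A = pi * (D/2)^2 = pi * (0.9/2)^2 = 0.6362 m^2
Calculate velocity:
  v = Q / A = 9.6 / 0.6362
  v = 15.090 m/s

15.090


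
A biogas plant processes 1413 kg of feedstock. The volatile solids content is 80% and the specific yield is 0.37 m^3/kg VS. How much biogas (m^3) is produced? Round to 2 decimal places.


Compute volatile solids:
  VS = mass * VS_fraction = 1413 * 0.8 = 1130.4 kg
Calculate biogas volume:
  Biogas = VS * specific_yield = 1130.4 * 0.37
  Biogas = 418.25 m^3

418.25


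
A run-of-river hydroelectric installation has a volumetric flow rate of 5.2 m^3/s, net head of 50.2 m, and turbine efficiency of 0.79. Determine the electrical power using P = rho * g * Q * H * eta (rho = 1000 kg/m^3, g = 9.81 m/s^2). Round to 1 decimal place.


Apply the hydropower formula P = rho * g * Q * H * eta
rho * g = 1000 * 9.81 = 9810.0
P = 9810.0 * 5.2 * 50.2 * 0.79
P = 2023033.9 W

2023033.9


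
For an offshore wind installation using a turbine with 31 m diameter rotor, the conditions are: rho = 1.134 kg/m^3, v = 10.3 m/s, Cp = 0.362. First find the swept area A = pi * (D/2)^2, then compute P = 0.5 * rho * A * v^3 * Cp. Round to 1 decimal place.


Step 1 -- Compute swept area:
  A = pi * (D/2)^2 = pi * (31/2)^2 = 754.77 m^2
Step 2 -- Apply wind power equation:
  P = 0.5 * rho * A * v^3 * Cp
  v^3 = 10.3^3 = 1092.727
  P = 0.5 * 1.134 * 754.77 * 1092.727 * 0.362
  P = 169284.3 W

169284.3


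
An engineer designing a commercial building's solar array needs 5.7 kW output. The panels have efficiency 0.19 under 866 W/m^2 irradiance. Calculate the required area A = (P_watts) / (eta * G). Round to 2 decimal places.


Convert target power to watts: P = 5.7 * 1000 = 5700.0 W
Compute denominator: eta * G = 0.19 * 866 = 164.54
Required area A = P / (eta * G) = 5700.0 / 164.54
A = 34.64 m^2

34.64


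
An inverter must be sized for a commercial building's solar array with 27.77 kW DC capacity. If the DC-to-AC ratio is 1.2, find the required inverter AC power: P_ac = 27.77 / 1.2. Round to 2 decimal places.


The inverter AC capacity is determined by the DC/AC ratio.
Given: P_dc = 27.77 kW, DC/AC ratio = 1.2
P_ac = P_dc / ratio = 27.77 / 1.2
P_ac = 23.14 kW

23.14


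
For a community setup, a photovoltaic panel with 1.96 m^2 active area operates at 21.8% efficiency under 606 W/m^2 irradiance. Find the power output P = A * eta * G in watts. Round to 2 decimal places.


Use the solar power formula P = A * eta * G.
Given: A = 1.96 m^2, eta = 0.218, G = 606 W/m^2
P = 1.96 * 0.218 * 606
P = 258.93 W

258.93


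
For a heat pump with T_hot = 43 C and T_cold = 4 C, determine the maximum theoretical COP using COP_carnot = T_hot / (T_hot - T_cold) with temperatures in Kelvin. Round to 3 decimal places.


Convert to Kelvin:
  T_hot = 43 + 273.15 = 316.15 K
  T_cold = 4 + 273.15 = 277.15 K
Apply Carnot COP formula:
  COP = T_hot_K / (T_hot_K - T_cold_K) = 316.15 / 39.0
  COP = 8.106

8.106
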